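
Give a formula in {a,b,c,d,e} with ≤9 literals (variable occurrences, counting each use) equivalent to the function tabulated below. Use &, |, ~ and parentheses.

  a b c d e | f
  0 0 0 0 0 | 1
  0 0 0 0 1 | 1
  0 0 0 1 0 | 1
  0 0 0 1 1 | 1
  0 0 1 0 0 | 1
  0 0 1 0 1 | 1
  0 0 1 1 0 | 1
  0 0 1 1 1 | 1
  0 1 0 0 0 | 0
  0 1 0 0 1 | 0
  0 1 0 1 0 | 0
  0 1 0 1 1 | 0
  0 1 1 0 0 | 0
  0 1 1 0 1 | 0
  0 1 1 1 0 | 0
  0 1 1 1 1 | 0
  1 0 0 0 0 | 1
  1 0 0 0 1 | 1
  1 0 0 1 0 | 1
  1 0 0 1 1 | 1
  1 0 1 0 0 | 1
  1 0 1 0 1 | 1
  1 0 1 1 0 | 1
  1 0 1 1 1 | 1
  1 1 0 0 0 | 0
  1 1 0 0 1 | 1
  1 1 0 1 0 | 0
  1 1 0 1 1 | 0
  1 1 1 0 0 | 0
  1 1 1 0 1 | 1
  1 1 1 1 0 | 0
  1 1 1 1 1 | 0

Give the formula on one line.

(((((a | d) & e) | ~b) & (a & ~d)) | ~b)

  (a | d) = 00110011001100111111111111111111
  ((a | d) & e) = 00010001000100010101010101010101
  ~b = 11111111000000001111111100000000
  (((a | d) & e) | ~b) = 11111111000100011111111101010101
  ~d = 11001100110011001100110011001100
  (a & ~d) = 00000000000000001100110011001100
  ((((a | d) & e) | ~b) & (a & ~d)) = 00000000000000001100110001000100
  (((((a | d) & e) | ~b) & (a & ~d)) | ~b) = 11111111000000001111111101000100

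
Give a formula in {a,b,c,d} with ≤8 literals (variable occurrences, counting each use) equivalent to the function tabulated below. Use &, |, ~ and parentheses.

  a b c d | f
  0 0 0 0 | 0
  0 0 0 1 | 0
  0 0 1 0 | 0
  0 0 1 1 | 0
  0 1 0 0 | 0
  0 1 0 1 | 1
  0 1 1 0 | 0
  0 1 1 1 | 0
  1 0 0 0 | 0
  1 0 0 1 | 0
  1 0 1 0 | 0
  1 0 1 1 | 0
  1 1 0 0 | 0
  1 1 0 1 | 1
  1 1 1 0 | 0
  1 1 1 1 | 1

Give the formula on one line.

((b & d) & (((c | b) & (a | ~c)) | a))

  (b & d) = 0000010100000101
  (c | b) = 0011111100111111
  ~c = 1100110011001100
  (a | ~c) = 1100110011111111
  ((c | b) & (a | ~c)) = 0000110000111111
  (((c | b) & (a | ~c)) | a) = 0000110011111111
  ((b & d) & (((c | b) & (a | ~c)) | a)) = 0000010000000101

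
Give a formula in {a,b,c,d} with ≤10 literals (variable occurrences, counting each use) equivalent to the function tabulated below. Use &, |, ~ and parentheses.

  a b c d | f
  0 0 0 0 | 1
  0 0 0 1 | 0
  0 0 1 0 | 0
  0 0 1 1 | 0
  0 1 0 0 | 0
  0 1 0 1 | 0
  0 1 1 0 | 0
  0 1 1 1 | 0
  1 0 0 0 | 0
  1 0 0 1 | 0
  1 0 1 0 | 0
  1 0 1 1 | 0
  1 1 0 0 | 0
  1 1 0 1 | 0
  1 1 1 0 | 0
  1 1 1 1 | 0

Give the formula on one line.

((b | (~b & ~d)) & (~b & ((~c & ~a) | (d | b))))

  ~b = 1111000011110000
  ~d = 1010101010101010
  (~b & ~d) = 1010000010100000
  (b | (~b & ~d)) = 1010111110101111
  ~c = 1100110011001100
  ~a = 1111111100000000
  (~c & ~a) = 1100110000000000
  (d | b) = 0101111101011111
  ((~c & ~a) | (d | b)) = 1101111101011111
  (~b & ((~c & ~a) | (d | b))) = 1101000001010000
  ((b | (~b & ~d)) & (~b & ((~c & ~a) | (d | b)))) = 1000000000000000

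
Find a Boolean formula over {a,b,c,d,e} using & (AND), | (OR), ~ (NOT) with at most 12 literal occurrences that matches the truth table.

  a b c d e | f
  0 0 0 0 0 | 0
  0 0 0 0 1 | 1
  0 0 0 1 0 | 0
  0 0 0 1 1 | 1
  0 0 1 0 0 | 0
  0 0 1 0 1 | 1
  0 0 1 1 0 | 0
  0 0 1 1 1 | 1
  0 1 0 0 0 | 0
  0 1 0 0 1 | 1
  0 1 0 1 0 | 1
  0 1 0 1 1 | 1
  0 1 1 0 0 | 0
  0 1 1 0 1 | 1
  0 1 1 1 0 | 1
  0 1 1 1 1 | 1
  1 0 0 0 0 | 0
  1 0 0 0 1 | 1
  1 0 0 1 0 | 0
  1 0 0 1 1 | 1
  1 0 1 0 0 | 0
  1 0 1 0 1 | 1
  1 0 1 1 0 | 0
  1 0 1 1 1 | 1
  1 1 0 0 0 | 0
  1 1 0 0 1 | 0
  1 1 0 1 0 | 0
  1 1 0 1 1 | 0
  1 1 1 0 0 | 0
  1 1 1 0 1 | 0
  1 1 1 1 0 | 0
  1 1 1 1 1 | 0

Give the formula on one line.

  ~b = 11111111000000001111111100000000
  (a | b) = 00000000111111111111111111111111
  ~e = 10101010101010101010101010101010
  ((a | b) | ~e) = 10101010111111111111111111111111
  ~a = 11111111111111110000000000000000
  (((a | b) | ~e) & ~a) = 10101010111111110000000000000000
  (~b | (((a | b) | ~e) & ~a)) = 11111111111111111111111100000000
  (e | d) = 01110111011101110111011101110111
  ((~b | (((a | b) | ~e) & ~a)) & (e | d)) = 01110111011101110111011100000000
  (b | e) = 01010101111111110101010111111111
  (((~b | (((a | b) | ~e) & ~a)) & (e | d)) & (b | e)) = 01010101011101110101010100000000

(((~b | (((a | b) | ~e) & ~a)) & (e | d)) & (b | e))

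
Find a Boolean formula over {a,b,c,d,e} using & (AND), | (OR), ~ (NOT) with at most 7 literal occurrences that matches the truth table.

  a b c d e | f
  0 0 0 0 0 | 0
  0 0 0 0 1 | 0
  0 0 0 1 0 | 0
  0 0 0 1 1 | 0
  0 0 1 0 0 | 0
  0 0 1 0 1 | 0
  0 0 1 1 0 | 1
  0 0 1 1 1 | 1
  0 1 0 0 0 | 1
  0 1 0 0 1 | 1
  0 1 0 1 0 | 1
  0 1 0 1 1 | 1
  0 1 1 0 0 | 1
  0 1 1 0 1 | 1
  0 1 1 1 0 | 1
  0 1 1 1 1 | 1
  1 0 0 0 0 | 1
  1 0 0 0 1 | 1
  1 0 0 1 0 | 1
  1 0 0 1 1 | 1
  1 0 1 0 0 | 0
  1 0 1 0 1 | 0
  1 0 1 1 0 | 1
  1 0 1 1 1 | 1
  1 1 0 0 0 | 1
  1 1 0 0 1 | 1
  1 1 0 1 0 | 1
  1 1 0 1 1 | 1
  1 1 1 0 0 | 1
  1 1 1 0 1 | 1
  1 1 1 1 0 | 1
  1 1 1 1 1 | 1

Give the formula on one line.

((((b | ~c) | d) & (c | a)) | b)

  ~c = 11110000111100001111000011110000
  (b | ~c) = 11110000111111111111000011111111
  ((b | ~c) | d) = 11110011111111111111001111111111
  (c | a) = 00001111000011111111111111111111
  (((b | ~c) | d) & (c | a)) = 00000011000011111111001111111111
  ((((b | ~c) | d) & (c | a)) | b) = 00000011111111111111001111111111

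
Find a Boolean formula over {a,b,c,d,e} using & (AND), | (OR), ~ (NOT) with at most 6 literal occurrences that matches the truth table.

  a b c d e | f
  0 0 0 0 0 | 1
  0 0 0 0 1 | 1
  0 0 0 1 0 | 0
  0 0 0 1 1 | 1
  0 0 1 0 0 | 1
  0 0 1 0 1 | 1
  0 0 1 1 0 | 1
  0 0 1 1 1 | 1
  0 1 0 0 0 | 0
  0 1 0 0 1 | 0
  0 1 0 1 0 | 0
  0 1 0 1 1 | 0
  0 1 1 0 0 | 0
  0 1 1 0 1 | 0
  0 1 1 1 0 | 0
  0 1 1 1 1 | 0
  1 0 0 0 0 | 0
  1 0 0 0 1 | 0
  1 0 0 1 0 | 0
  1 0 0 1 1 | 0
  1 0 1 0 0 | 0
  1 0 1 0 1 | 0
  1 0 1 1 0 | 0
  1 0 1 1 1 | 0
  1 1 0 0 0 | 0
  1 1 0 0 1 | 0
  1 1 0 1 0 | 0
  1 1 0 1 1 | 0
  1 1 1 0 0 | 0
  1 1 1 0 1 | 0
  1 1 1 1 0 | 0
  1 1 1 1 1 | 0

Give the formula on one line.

(~a & (((e | c) | (c | ~d)) & ~b))

  ~a = 11111111111111110000000000000000
  (e | c) = 01011111010111110101111101011111
  ~d = 11001100110011001100110011001100
  (c | ~d) = 11001111110011111100111111001111
  ((e | c) | (c | ~d)) = 11011111110111111101111111011111
  ~b = 11111111000000001111111100000000
  (((e | c) | (c | ~d)) & ~b) = 11011111000000001101111100000000
  (~a & (((e | c) | (c | ~d)) & ~b)) = 11011111000000000000000000000000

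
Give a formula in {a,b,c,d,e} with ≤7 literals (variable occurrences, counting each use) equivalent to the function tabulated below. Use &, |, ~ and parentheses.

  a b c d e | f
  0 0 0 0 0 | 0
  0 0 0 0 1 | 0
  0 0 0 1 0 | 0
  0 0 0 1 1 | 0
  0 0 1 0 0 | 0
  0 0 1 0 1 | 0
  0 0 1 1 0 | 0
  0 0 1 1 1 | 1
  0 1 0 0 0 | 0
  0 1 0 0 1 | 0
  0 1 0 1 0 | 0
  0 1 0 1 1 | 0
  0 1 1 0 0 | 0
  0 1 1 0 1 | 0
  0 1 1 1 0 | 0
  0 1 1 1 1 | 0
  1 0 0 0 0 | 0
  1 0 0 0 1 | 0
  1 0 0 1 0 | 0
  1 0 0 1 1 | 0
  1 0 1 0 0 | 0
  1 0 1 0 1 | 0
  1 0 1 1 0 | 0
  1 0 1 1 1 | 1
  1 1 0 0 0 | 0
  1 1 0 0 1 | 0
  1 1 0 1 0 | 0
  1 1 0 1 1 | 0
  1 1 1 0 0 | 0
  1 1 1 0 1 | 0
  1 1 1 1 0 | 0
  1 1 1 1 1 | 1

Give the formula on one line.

  ~b = 11111111000000001111111100000000
  (a | ~b) = 11111111000000001111111111111111
  ~e = 10101010101010101010101010101010
  ((a | ~b) | ~e) = 11111111101010101111111111111111
  (((a | ~b) | ~e) & d) = 00110011001000100011001100110011
  ((((a | ~b) | ~e) & d) & c) = 00000011000000100000001100000011
  (e & ((((a | ~b) | ~e) & d) & c)) = 00000001000000000000000100000001

(e & ((((a | ~b) | ~e) & d) & c))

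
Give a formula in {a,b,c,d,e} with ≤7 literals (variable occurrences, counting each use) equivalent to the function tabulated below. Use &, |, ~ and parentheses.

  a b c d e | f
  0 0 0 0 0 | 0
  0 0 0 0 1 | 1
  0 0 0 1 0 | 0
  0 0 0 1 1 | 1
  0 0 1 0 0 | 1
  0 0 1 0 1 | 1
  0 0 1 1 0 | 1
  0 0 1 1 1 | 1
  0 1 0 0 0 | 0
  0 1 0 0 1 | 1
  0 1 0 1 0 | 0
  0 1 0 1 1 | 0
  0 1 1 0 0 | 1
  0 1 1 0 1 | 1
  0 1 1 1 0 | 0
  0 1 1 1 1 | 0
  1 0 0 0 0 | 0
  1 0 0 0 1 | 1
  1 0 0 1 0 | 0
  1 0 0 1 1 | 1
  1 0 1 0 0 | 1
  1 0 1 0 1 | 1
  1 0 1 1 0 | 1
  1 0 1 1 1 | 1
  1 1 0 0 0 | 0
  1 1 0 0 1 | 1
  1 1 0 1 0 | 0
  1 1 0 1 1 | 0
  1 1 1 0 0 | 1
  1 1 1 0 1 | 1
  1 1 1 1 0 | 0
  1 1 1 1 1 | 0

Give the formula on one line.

((~b | ~d) & (c | e))

  ~b = 11111111000000001111111100000000
  ~d = 11001100110011001100110011001100
  (~b | ~d) = 11111111110011001111111111001100
  (c | e) = 01011111010111110101111101011111
  ((~b | ~d) & (c | e)) = 01011111010011000101111101001100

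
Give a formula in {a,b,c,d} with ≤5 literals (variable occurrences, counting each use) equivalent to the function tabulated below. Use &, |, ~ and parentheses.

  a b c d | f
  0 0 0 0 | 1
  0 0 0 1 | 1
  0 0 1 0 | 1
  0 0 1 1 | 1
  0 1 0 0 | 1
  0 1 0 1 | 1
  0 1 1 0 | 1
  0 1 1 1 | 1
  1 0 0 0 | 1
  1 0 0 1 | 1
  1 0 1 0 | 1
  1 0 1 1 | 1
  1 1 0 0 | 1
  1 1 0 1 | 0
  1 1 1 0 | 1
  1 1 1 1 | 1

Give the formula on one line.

((~a | (~b | c)) | (b & ~d))

  ~a = 1111111100000000
  ~b = 1111000011110000
  (~b | c) = 1111001111110011
  (~a | (~b | c)) = 1111111111110011
  ~d = 1010101010101010
  (b & ~d) = 0000101000001010
  ((~a | (~b | c)) | (b & ~d)) = 1111111111111011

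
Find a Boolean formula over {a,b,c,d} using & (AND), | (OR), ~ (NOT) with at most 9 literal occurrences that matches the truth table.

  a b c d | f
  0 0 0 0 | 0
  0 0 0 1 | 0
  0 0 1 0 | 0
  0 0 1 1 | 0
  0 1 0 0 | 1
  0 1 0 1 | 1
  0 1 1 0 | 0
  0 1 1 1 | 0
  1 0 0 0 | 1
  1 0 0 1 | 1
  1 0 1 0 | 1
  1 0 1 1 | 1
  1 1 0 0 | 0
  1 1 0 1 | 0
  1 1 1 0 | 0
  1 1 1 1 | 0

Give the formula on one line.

  ~b = 1111000011110000
  (a & ~b) = 0000000011110000
  ~c = 1100110011001100
  (c & b) = 0000001100000011
  ((c & b) | a) = 0000001111111111
  (b | ((c & b) | a)) = 0000111111111111
  (~c & (b | ((c & b) | a))) = 0000110011001100
  ~a = 1111111100000000
  ((~c & (b | ((c & b) | a))) & ~a) = 0000110000000000
  ((a & ~b) | ((~c & (b | ((c & b) | a))) & ~a)) = 0000110011110000

((a & ~b) | ((~c & (b | ((c & b) | a))) & ~a))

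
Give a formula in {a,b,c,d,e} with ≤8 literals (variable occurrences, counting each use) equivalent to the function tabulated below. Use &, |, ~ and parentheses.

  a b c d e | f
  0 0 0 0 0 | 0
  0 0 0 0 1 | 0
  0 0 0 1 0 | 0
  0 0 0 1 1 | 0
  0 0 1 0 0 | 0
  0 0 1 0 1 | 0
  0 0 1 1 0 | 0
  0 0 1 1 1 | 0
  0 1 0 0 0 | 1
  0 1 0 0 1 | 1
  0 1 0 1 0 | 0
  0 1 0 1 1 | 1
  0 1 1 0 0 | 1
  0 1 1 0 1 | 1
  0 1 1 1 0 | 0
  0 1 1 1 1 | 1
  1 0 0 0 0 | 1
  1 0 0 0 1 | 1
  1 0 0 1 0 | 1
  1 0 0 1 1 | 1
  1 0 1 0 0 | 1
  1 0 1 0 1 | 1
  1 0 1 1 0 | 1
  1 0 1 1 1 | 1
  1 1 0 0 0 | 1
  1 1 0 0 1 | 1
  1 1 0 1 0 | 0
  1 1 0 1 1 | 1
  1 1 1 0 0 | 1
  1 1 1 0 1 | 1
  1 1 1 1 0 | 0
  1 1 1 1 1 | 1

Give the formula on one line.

((b | a) & (((e | ~b) & d) | ~d))

  (b | a) = 00000000111111111111111111111111
  ~b = 11111111000000001111111100000000
  (e | ~b) = 11111111010101011111111101010101
  ((e | ~b) & d) = 00110011000100010011001100010001
  ~d = 11001100110011001100110011001100
  (((e | ~b) & d) | ~d) = 11111111110111011111111111011101
  ((b | a) & (((e | ~b) & d) | ~d)) = 00000000110111011111111111011101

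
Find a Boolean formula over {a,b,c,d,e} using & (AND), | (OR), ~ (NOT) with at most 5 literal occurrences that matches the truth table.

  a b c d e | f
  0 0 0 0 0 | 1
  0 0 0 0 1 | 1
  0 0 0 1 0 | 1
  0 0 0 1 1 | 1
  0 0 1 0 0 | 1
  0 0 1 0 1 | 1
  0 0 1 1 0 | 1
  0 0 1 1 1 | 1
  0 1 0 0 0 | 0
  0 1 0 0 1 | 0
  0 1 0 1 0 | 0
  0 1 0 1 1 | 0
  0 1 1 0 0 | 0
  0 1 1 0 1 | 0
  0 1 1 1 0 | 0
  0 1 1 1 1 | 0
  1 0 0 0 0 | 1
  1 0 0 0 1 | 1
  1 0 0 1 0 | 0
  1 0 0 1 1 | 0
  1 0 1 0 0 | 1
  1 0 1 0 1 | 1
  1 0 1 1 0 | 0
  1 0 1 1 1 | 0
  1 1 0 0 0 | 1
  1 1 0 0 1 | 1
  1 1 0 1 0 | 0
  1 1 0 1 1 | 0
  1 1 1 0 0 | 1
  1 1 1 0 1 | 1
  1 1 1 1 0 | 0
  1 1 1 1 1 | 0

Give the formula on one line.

  ~a = 11111111111111110000000000000000
  ~b = 11111111000000001111111100000000
  (~a & ~b) = 11111111000000000000000000000000
  ~d = 11001100110011001100110011001100
  (a & ~d) = 00000000000000001100110011001100
  ((~a & ~b) | (a & ~d)) = 11111111000000001100110011001100

((~a & ~b) | (a & ~d))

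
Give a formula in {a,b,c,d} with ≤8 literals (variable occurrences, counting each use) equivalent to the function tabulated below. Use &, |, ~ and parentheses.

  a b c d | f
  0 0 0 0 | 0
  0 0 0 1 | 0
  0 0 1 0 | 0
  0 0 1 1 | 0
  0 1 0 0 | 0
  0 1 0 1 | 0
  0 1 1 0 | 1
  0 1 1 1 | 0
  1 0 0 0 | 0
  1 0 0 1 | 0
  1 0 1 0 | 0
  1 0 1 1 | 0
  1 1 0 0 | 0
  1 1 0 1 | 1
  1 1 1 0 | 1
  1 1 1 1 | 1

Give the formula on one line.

  (d & a) = 0000000001010101
  ~d = 1010101010101010
  (~d & c) = 0010001000100010
  ((d & a) | (~d & c)) = 0010001001110111
  (b & ((d & a) | (~d & c))) = 0000001000000111

(b & ((d & a) | (~d & c)))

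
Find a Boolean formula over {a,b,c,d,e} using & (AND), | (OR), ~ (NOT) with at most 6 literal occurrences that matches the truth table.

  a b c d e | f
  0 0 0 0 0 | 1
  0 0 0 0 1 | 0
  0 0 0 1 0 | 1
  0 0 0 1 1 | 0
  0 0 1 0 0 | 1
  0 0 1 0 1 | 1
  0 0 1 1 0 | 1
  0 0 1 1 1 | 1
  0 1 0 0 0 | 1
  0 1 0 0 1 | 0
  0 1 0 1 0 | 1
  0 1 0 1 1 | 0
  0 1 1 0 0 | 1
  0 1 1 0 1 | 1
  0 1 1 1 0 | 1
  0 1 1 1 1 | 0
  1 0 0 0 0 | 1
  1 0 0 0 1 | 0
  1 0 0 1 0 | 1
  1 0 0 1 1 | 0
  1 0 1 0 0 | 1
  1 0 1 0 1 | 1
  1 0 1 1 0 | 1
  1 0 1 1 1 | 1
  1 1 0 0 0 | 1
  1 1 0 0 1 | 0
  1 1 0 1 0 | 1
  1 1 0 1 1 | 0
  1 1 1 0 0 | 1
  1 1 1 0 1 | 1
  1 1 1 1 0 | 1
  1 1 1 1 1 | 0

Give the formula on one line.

  ~e = 10101010101010101010101010101010
  ~b = 11111111000000001111111100000000
  ~d = 11001100110011001100110011001100
  (~d & e) = 01000100010001000100010001000100
  (~b | (~d & e)) = 11111111010001001111111101000100
  ((~b | (~d & e)) & c) = 00001111000001000000111100000100
  (~e | ((~b | (~d & e)) & c)) = 10101111101011101010111110101110

(~e | ((~b | (~d & e)) & c))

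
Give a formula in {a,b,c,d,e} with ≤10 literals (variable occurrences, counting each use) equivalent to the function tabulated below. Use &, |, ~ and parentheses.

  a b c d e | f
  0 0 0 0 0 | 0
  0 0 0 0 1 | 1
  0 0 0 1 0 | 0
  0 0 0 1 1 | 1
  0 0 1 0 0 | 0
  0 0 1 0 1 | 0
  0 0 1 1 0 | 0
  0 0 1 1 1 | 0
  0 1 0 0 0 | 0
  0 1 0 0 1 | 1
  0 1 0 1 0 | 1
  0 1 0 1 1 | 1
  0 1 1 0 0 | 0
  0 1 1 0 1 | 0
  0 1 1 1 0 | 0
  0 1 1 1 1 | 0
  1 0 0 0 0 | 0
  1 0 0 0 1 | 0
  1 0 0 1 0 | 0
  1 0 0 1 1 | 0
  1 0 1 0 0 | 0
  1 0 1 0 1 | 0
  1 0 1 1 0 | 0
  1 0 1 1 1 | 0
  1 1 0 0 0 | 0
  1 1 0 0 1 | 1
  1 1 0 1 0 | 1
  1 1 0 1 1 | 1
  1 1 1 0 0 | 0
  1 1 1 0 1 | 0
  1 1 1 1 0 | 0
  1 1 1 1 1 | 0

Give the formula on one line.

((((b & a) | (b & ~d)) | ~a) & (~c & ((d & b) | e)))

  (b & a) = 00000000000000000000000011111111
  ~d = 11001100110011001100110011001100
  (b & ~d) = 00000000110011000000000011001100
  ((b & a) | (b & ~d)) = 00000000110011000000000011111111
  ~a = 11111111111111110000000000000000
  (((b & a) | (b & ~d)) | ~a) = 11111111111111110000000011111111
  ~c = 11110000111100001111000011110000
  (d & b) = 00000000001100110000000000110011
  ((d & b) | e) = 01010101011101110101010101110111
  (~c & ((d & b) | e)) = 01010000011100000101000001110000
  ((((b & a) | (b & ~d)) | ~a) & (~c & ((d & b) | e))) = 01010000011100000000000001110000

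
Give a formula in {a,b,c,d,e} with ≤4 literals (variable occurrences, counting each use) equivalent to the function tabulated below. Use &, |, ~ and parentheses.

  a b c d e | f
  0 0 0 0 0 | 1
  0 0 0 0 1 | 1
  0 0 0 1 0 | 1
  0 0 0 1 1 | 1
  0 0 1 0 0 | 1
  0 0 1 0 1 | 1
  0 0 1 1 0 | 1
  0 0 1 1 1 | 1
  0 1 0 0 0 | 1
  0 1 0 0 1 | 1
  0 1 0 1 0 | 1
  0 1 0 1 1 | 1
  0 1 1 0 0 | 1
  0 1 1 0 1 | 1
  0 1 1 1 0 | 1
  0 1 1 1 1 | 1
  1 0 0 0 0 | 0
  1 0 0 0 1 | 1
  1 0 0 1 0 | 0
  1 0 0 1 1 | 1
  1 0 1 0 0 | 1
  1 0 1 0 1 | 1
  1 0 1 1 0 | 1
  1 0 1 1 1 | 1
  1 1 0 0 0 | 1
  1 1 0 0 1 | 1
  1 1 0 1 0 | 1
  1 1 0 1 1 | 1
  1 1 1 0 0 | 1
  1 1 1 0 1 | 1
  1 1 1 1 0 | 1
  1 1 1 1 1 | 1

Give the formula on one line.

  (c | e) = 01011111010111110101111101011111
  ~a = 11111111111111110000000000000000
  ((c | e) | ~a) = 11111111111111110101111101011111
  (((c | e) | ~a) | b) = 11111111111111110101111111111111

(((c | e) | ~a) | b)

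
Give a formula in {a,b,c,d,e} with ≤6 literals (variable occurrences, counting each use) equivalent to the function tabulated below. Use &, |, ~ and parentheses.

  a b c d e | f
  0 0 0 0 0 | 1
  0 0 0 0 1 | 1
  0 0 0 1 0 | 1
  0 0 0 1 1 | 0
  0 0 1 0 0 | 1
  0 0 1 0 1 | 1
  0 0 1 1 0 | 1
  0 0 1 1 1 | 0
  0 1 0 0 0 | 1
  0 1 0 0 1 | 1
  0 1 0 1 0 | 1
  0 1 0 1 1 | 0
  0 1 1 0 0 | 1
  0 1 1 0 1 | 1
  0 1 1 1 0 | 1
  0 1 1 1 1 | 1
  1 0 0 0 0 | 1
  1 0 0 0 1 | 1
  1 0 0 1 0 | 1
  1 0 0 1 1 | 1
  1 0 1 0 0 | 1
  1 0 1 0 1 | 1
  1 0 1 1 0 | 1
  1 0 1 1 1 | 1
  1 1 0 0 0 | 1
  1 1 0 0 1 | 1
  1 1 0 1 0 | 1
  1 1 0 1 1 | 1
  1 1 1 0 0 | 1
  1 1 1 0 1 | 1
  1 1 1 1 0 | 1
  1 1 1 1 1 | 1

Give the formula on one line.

((e & a) | ((~e | ~d) | (c & b)))

  (e & a) = 00000000000000000101010101010101
  ~e = 10101010101010101010101010101010
  ~d = 11001100110011001100110011001100
  (~e | ~d) = 11101110111011101110111011101110
  (c & b) = 00000000000011110000000000001111
  ((~e | ~d) | (c & b)) = 11101110111011111110111011101111
  ((e & a) | ((~e | ~d) | (c & b))) = 11101110111011111111111111111111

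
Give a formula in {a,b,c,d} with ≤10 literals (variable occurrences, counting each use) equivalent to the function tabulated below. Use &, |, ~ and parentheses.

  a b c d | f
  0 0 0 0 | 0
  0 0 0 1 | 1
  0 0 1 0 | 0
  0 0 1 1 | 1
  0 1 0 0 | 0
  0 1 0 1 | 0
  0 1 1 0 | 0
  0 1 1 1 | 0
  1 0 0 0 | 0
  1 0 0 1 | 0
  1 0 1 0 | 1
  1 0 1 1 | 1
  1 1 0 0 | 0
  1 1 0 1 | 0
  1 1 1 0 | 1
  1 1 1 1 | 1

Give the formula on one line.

  (a & c) = 0000000000110011
  (d | (a & c)) = 0101010101110111
  ~b = 1111000011110000
  (a | ~b) = 1111000011111111
  ((d | (a & c)) & (a | ~b)) = 0101000001110111
  ~a = 1111111100000000
  (c | ~a) = 1111111100110011
  (((d | (a & c)) & (a | ~b)) & (c | ~a)) = 0101000000110011

(((d | (a & c)) & (a | ~b)) & (c | ~a))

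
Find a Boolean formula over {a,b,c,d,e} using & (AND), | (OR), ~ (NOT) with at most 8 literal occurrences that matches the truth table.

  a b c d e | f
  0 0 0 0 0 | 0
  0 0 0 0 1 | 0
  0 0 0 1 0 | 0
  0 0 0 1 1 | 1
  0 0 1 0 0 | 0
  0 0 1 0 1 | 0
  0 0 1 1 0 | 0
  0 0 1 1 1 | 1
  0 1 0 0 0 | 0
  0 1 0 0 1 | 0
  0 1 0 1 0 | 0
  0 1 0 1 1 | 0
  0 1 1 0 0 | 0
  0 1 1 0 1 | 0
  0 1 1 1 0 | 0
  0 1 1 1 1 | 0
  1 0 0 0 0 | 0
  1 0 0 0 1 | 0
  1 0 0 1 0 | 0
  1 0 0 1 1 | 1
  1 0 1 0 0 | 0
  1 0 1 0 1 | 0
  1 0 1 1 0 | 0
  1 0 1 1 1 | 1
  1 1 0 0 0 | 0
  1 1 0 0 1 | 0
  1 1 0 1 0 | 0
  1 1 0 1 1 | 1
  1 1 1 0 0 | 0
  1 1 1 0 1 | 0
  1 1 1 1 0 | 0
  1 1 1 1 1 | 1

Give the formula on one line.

  ~b = 11111111000000001111111100000000
  (d & ~b) = 00110011000000000011001100000000
  ((d & ~b) | a) = 00110011000000001111111111111111
  ~e = 10101010101010101010101010101010
  (~e & ~b) = 10101010000000001010101000000000
  (d & e) = 00010001000100010001000100010001
  ((~e & ~b) | (d & e)) = 10111011000100011011101100010001
  (((~e & ~b) | (d & e)) & e) = 00010001000100010001000100010001
  (((d & ~b) | a) & (((~e & ~b) | (d & e)) & e)) = 00010001000000000001000100010001

(((d & ~b) | a) & (((~e & ~b) | (d & e)) & e))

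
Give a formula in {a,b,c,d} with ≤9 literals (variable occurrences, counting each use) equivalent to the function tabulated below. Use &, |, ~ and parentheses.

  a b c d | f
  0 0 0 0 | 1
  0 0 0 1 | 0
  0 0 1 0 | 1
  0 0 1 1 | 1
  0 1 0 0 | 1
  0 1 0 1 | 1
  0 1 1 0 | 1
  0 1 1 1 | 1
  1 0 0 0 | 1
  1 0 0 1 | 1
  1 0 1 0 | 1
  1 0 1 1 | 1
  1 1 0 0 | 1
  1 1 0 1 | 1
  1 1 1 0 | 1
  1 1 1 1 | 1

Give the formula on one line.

(((b | ~c) & (c | a)) | ((c | (b & ~c)) | ~d))

  ~c = 1100110011001100
  (b | ~c) = 1100111111001111
  (c | a) = 0011001111111111
  ((b | ~c) & (c | a)) = 0000001111001111
  (b & ~c) = 0000110000001100
  (c | (b & ~c)) = 0011111100111111
  ~d = 1010101010101010
  ((c | (b & ~c)) | ~d) = 1011111110111111
  (((b | ~c) & (c | a)) | ((c | (b & ~c)) | ~d)) = 1011111111111111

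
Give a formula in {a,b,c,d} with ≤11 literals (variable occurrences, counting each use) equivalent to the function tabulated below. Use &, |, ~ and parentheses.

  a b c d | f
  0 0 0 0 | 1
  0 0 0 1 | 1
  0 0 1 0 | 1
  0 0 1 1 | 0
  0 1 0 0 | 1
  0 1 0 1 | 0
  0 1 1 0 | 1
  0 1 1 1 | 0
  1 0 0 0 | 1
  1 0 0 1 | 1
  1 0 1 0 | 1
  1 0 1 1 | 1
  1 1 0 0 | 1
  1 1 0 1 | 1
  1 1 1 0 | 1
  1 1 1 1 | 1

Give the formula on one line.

((~d & (c | b)) | (((b & c) | (a | ~b)) & (~c | a)))

  ~d = 1010101010101010
  (c | b) = 0011111100111111
  (~d & (c | b)) = 0010101000101010
  (b & c) = 0000001100000011
  ~b = 1111000011110000
  (a | ~b) = 1111000011111111
  ((b & c) | (a | ~b)) = 1111001111111111
  ~c = 1100110011001100
  (~c | a) = 1100110011111111
  (((b & c) | (a | ~b)) & (~c | a)) = 1100000011111111
  ((~d & (c | b)) | (((b & c) | (a | ~b)) & (~c | a))) = 1110101011111111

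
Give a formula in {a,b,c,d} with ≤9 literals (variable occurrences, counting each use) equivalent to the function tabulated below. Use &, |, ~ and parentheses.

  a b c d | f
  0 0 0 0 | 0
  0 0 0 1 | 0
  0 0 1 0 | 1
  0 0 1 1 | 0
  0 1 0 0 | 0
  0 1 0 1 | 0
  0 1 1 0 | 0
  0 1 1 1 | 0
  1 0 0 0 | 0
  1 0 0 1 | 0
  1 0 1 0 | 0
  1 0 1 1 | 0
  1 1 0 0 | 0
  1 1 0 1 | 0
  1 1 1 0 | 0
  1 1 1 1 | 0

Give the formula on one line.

((a | ((~d & c) & (~b | (c & a)))) & (~d & ~a))

  ~d = 1010101010101010
  (~d & c) = 0010001000100010
  ~b = 1111000011110000
  (c & a) = 0000000000110011
  (~b | (c & a)) = 1111000011110011
  ((~d & c) & (~b | (c & a))) = 0010000000100010
  (a | ((~d & c) & (~b | (c & a)))) = 0010000011111111
  ~a = 1111111100000000
  (~d & ~a) = 1010101000000000
  ((a | ((~d & c) & (~b | (c & a)))) & (~d & ~a)) = 0010000000000000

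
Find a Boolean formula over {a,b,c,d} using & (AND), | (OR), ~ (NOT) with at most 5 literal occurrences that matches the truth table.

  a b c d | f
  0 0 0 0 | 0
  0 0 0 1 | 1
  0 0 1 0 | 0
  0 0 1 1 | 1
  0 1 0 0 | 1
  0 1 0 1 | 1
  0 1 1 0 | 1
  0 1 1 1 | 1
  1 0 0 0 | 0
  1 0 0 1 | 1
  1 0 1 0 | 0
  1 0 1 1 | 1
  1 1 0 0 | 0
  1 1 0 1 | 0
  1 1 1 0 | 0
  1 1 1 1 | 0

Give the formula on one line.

(((~a | ~b) & d) | (b & ~a))

  ~a = 1111111100000000
  ~b = 1111000011110000
  (~a | ~b) = 1111111111110000
  ((~a | ~b) & d) = 0101010101010000
  (b & ~a) = 0000111100000000
  (((~a | ~b) & d) | (b & ~a)) = 0101111101010000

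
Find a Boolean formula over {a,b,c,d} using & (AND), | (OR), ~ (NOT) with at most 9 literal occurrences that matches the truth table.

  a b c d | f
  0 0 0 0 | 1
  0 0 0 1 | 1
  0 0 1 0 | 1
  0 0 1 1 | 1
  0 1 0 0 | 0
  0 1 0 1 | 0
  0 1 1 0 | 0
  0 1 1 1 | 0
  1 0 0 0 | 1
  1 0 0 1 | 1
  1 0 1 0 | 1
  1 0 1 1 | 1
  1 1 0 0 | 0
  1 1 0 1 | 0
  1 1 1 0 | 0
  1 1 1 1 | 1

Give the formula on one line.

  ~b = 1111000011110000
  ~a = 1111111100000000
  (~a & c) = 0011001100000000
  (d | (~a & c)) = 0111011101010101
  ((d | (~a & c)) & c) = 0011001100010001
  (a & b) = 0000000000001111
  (((d | (~a & c)) & c) & (a & b)) = 0000000000000001
  (~b | (((d | (~a & c)) & c) & (a & b))) = 1111000011110001

(~b | (((d | (~a & c)) & c) & (a & b)))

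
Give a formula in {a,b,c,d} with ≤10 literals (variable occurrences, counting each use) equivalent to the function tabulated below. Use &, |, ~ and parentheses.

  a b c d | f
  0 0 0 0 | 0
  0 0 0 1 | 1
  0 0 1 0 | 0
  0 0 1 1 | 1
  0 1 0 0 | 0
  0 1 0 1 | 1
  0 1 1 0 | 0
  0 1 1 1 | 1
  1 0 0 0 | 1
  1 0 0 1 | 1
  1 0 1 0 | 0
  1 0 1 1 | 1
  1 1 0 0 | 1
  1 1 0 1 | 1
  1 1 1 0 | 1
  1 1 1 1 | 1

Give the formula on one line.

  (a | d) = 0101010111111111
  ~c = 1100110011001100
  (b & ~c) = 0000110000001100
  (a & ~c) = 0000000011001100
  ((b & ~c) | (a & ~c)) = 0000110011001100
  (((b & ~c) | (a & ~c)) | b) = 0000111111001111
  ((a | d) & (((b & ~c) | (a & ~c)) | b)) = 0000010111001111
  (d | ((a | d) & (((b & ~c) | (a & ~c)) | b))) = 0101010111011111

(d | ((a | d) & (((b & ~c) | (a & ~c)) | b)))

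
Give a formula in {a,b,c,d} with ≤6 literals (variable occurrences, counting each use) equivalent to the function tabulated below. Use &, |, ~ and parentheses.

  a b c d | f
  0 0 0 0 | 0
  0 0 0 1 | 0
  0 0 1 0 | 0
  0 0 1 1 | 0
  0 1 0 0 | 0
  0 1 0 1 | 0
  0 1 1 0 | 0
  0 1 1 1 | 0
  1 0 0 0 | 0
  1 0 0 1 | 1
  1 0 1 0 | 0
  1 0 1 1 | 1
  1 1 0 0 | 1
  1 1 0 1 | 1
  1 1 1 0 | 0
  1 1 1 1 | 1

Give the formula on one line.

  ~c = 1100110011001100
  (a & b) = 0000000000001111
  (~c & (a & b)) = 0000000000001100
  (d & a) = 0000000001010101
  ((~c & (a & b)) | (d & a)) = 0000000001011101

((~c & (a & b)) | (d & a))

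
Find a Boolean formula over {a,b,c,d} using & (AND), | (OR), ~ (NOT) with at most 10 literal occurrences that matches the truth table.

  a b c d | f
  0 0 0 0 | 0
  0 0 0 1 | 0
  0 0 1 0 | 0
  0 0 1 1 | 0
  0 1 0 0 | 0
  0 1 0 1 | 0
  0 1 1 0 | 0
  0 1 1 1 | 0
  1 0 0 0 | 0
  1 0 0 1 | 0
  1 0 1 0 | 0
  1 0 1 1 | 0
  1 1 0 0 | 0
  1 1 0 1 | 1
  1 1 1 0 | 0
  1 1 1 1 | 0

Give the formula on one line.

(((d | c) & (~c & (c | b))) & (a & ~c))

  (d | c) = 0111011101110111
  ~c = 1100110011001100
  (c | b) = 0011111100111111
  (~c & (c | b)) = 0000110000001100
  ((d | c) & (~c & (c | b))) = 0000010000000100
  (a & ~c) = 0000000011001100
  (((d | c) & (~c & (c | b))) & (a & ~c)) = 0000000000000100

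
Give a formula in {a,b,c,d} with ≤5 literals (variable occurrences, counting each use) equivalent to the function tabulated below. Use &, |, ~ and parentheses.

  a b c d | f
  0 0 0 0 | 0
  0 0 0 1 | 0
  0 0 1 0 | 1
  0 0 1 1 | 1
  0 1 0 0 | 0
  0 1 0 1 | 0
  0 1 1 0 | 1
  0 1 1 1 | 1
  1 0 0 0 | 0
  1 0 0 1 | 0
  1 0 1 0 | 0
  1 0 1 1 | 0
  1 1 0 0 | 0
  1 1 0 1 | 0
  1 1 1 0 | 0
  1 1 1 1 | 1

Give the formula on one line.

  ~a = 1111111100000000
  (b & d) = 0000010100000101
  (~a | (b & d)) = 1111111100000101
  ((~a | (b & d)) & c) = 0011001100000001

((~a | (b & d)) & c)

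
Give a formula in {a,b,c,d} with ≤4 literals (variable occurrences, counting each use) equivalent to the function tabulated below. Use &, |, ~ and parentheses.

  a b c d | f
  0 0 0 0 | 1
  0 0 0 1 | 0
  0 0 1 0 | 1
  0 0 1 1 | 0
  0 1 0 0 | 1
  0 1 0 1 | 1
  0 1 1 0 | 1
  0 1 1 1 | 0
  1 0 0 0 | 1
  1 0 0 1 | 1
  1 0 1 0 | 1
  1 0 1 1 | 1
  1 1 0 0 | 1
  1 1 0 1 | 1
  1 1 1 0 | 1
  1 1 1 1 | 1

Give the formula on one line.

  ~c = 1100110011001100
  (~c & b) = 0000110000001100
  ~d = 1010101010101010
  (~d | a) = 1010101011111111
  ((~c & b) | (~d | a)) = 1010111011111111

((~c & b) | (~d | a))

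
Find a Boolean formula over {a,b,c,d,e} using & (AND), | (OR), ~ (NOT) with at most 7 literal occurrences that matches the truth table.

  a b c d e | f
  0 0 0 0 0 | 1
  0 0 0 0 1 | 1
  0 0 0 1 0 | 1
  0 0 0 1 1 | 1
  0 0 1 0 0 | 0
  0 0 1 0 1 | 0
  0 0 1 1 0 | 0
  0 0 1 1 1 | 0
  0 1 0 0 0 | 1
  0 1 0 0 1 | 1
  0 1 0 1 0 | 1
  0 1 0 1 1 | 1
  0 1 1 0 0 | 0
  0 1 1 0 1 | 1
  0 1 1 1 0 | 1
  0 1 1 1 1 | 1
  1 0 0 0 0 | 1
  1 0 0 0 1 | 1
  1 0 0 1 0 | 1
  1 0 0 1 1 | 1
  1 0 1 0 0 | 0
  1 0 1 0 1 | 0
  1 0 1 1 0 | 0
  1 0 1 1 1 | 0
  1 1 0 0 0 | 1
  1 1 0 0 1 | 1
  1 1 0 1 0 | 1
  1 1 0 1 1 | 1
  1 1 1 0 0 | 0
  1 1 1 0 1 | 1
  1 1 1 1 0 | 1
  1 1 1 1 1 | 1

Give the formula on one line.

  ~c = 11110000111100001111000011110000
  (e & b) = 00000000010101010000000001010101
  ~e = 10101010101010101010101010101010
  (d & ~e) = 00100010001000100010001000100010
  ((e & b) | (d & ~e)) = 00100010011101110010001001110111
  (((e & b) | (d & ~e)) & b) = 00000000011101110000000001110111
  (~c | (((e & b) | (d & ~e)) & b)) = 11110000111101111111000011110111

(~c | (((e & b) | (d & ~e)) & b))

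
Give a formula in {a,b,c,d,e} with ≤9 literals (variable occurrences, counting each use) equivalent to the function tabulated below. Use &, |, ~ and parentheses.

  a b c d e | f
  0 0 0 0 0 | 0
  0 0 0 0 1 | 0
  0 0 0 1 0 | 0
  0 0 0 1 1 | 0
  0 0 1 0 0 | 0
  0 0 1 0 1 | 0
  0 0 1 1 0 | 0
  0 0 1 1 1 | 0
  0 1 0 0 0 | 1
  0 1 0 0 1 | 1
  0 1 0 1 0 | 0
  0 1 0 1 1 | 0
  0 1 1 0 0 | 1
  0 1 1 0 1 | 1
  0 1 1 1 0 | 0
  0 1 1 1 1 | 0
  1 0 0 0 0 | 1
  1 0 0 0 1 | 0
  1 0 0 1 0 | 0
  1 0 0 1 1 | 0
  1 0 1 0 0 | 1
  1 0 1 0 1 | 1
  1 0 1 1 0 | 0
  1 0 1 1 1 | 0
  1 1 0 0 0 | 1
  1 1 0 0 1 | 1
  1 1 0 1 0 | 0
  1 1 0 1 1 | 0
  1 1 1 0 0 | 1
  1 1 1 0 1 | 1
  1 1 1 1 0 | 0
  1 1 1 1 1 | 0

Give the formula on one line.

(((((c | ~a) | ~e) & a) | b) & ~d)

  ~a = 11111111111111110000000000000000
  (c | ~a) = 11111111111111110000111100001111
  ~e = 10101010101010101010101010101010
  ((c | ~a) | ~e) = 11111111111111111010111110101111
  (((c | ~a) | ~e) & a) = 00000000000000001010111110101111
  ((((c | ~a) | ~e) & a) | b) = 00000000111111111010111111111111
  ~d = 11001100110011001100110011001100
  (((((c | ~a) | ~e) & a) | b) & ~d) = 00000000110011001000110011001100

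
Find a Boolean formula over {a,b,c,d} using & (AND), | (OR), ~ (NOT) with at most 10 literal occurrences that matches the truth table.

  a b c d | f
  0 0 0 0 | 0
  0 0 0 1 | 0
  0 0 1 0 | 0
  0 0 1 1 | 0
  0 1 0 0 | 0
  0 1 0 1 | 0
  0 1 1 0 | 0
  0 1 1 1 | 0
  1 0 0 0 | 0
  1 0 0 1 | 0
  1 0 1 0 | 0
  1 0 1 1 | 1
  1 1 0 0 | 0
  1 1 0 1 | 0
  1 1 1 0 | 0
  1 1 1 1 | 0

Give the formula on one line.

  ~a = 1111111100000000
  (c | ~a) = 1111111100110011
  ~b = 1111000011110000
  ~d = 1010101010101010
  (~b | ~d) = 1111101011111010
  (d & (~b | ~d)) = 0101000001010000
  ((c | ~a) & (d & (~b | ~d))) = 0101000000010000
  (c & a) = 0000000000110011
  (d & (c & a)) = 0000000000010001
  (((c | ~a) & (d & (~b | ~d))) & (d & (c & a))) = 0000000000010000

(((c | ~a) & (d & (~b | ~d))) & (d & (c & a)))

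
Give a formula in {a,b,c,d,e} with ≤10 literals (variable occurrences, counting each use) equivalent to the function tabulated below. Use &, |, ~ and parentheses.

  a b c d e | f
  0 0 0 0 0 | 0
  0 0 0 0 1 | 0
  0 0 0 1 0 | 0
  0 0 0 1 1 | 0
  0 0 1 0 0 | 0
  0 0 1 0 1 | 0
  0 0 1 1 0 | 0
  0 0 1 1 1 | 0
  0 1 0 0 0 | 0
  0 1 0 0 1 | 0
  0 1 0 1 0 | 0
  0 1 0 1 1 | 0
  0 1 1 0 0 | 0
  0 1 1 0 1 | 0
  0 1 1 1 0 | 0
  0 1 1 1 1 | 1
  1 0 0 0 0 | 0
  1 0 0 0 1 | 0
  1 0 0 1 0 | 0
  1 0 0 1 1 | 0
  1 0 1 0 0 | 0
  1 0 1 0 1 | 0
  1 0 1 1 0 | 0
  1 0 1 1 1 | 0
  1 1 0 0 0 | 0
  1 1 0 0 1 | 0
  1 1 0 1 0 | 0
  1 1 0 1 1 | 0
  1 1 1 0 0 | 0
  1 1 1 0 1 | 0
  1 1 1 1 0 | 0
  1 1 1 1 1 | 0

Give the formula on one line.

  ~b = 11111111000000001111111100000000
  ~a = 11111111111111110000000000000000
  (~b | ~a) = 11111111111111111111111100000000
  (d & c) = 00000011000000110000001100000011
  ((~b | ~a) & (d & c)) = 00000011000000110000001100000000
  (d & e) = 00010001000100010001000100010001
  ~d = 11001100110011001100110011001100
  (b | ~d) = 11001100111111111100110011111111
  (e & (b | ~d)) = 01000100010101010100010001010101
  ((d & e) & (e & (b | ~d))) = 00000000000100010000000000010001
  (((~b | ~a) & (d & c)) & ((d & e) & (e & (b | ~d)))) = 00000000000000010000000000000000

(((~b | ~a) & (d & c)) & ((d & e) & (e & (b | ~d))))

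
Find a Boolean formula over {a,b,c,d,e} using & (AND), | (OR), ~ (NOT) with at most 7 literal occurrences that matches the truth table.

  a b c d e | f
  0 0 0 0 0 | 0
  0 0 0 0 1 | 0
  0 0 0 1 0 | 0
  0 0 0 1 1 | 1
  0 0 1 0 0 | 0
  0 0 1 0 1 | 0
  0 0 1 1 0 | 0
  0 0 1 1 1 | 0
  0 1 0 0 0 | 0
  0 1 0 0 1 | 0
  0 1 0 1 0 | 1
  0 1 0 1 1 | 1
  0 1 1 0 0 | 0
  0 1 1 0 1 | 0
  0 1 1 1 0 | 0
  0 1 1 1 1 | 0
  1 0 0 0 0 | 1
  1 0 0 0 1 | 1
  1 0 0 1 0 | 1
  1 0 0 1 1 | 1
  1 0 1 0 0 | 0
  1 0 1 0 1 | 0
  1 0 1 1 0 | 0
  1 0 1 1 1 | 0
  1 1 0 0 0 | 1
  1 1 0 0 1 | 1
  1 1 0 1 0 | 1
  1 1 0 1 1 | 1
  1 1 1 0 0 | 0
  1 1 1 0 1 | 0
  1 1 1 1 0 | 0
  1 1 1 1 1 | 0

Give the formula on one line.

(((~c & d) & (e | b)) | (~c & a))

  ~c = 11110000111100001111000011110000
  (~c & d) = 00110000001100000011000000110000
  (e | b) = 01010101111111110101010111111111
  ((~c & d) & (e | b)) = 00010000001100000001000000110000
  (~c & a) = 00000000000000001111000011110000
  (((~c & d) & (e | b)) | (~c & a)) = 00010000001100001111000011110000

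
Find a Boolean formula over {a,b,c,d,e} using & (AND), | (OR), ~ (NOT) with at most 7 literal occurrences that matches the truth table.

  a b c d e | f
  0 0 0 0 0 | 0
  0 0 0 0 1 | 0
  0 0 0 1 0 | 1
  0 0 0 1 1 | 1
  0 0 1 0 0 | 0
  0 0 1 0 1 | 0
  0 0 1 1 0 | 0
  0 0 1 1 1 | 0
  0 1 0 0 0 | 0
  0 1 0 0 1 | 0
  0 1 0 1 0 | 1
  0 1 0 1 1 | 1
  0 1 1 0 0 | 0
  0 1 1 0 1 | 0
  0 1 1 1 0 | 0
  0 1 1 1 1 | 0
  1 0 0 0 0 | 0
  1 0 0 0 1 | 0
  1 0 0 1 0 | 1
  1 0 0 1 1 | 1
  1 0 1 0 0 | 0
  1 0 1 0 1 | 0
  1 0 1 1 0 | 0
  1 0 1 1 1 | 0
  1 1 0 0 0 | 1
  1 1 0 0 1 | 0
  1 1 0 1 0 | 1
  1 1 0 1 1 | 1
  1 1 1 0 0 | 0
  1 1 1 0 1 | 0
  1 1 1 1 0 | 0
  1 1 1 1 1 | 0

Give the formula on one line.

(~c & (d | (~e & (b & (e | a)))))

  ~c = 11110000111100001111000011110000
  ~e = 10101010101010101010101010101010
  (e | a) = 01010101010101011111111111111111
  (b & (e | a)) = 00000000010101010000000011111111
  (~e & (b & (e | a))) = 00000000000000000000000010101010
  (d | (~e & (b & (e | a)))) = 00110011001100110011001110111011
  (~c & (d | (~e & (b & (e | a))))) = 00110000001100000011000010110000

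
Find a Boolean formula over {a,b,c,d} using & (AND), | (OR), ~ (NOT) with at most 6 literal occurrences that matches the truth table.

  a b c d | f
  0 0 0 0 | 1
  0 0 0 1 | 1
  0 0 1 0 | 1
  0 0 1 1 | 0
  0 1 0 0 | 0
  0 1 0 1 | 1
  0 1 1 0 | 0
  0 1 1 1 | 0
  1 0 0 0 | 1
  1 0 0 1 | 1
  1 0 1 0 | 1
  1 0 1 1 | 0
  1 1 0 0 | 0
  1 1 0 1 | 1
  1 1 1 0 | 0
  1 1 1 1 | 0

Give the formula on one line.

  ~b = 1111000011110000
  (~b | d) = 1111010111110101
  ~d = 1010101010101010
  ~c = 1100110011001100
  (~d | ~c) = 1110111011101110
  ((~b | d) & (~d | ~c)) = 1110010011100100

((~b | d) & (~d | ~c))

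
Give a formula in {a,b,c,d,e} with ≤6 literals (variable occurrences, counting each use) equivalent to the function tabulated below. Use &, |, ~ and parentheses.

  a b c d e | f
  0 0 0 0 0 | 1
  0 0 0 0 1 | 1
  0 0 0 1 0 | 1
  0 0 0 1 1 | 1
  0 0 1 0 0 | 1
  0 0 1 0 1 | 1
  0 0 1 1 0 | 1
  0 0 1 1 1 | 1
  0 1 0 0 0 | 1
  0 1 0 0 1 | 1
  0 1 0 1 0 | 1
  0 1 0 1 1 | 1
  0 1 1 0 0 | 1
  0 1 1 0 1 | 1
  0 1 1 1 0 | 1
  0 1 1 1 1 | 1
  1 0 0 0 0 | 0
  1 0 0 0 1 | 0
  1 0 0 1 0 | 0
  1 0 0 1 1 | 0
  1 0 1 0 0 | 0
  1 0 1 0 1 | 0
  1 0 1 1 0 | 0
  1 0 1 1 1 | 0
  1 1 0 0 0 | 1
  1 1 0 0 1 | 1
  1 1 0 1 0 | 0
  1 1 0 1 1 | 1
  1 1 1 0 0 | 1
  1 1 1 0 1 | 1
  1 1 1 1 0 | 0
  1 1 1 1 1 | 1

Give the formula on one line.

  ~a = 11111111111111110000000000000000
  ~d = 11001100110011001100110011001100
  (~d | e) = 11011101110111011101110111011101
  ((~d | e) & b) = 00000000110111010000000011011101
  (~a | ((~d | e) & b)) = 11111111111111110000000011011101

(~a | ((~d | e) & b))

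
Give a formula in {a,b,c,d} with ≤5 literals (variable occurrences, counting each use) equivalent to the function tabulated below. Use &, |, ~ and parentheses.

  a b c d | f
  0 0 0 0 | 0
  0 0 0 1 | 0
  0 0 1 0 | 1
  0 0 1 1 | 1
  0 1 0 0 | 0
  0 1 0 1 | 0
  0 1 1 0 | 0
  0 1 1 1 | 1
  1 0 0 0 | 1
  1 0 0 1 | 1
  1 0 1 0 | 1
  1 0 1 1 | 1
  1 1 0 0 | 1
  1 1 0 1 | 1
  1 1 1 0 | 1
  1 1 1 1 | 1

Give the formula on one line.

(((a | d) | ~b) & (a | c))

  (a | d) = 0101010111111111
  ~b = 1111000011110000
  ((a | d) | ~b) = 1111010111111111
  (a | c) = 0011001111111111
  (((a | d) | ~b) & (a | c)) = 0011000111111111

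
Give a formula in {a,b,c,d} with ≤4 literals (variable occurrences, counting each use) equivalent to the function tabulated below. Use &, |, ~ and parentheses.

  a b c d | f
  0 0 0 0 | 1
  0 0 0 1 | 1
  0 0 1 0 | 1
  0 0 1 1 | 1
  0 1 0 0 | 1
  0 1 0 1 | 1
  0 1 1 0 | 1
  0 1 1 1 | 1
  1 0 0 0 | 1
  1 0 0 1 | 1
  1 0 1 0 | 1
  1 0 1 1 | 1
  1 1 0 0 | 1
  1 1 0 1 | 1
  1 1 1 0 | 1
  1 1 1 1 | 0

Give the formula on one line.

(~d | ((~a | ~b) | ~c))

  ~d = 1010101010101010
  ~a = 1111111100000000
  ~b = 1111000011110000
  (~a | ~b) = 1111111111110000
  ~c = 1100110011001100
  ((~a | ~b) | ~c) = 1111111111111100
  (~d | ((~a | ~b) | ~c)) = 1111111111111110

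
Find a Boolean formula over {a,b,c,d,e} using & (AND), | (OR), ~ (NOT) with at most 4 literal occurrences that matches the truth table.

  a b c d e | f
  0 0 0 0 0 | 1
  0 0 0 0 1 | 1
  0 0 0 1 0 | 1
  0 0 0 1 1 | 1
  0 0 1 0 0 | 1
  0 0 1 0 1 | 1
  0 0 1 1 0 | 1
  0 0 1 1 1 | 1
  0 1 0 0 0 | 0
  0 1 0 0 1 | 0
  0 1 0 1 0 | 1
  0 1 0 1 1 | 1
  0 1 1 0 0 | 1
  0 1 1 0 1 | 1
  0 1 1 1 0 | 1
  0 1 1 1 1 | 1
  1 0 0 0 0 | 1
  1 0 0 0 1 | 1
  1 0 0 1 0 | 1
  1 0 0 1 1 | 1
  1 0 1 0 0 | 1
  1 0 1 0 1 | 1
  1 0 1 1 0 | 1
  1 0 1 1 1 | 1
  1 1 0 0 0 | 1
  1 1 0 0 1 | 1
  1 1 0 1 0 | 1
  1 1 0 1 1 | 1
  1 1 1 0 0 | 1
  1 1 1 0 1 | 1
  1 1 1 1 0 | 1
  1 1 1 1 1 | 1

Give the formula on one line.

  (d | a) = 00110011001100111111111111111111
  ((d | a) | c) = 00111111001111111111111111111111
  ~b = 11111111000000001111111100000000
  (((d | a) | c) | ~b) = 11111111001111111111111111111111

(((d | a) | c) | ~b)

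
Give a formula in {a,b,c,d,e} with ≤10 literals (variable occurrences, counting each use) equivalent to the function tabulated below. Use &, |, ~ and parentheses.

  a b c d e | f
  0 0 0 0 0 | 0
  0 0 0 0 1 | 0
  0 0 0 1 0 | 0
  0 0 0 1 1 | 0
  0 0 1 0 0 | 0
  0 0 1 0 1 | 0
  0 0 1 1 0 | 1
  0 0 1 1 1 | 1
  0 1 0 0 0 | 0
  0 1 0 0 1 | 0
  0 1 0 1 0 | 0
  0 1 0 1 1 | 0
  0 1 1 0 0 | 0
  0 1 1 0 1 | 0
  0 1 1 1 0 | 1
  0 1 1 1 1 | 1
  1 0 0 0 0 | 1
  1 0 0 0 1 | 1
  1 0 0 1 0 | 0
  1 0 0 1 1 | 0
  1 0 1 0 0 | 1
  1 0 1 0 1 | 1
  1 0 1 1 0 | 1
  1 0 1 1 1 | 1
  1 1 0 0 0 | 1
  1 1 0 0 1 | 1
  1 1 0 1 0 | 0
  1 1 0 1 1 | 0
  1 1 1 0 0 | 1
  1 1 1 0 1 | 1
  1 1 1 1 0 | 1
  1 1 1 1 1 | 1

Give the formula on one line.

  ~d = 11001100110011001100110011001100
  (c | ~d) = 11001111110011111100111111001111
  ~b = 11111111000000001111111100000000
  (~b & d) = 00110011000000000011001100000000
  (d & c) = 00000011000000110000001100000011
  ((~b & d) | (d & c)) = 00110011000000110011001100000011
  (a | ((~b & d) | (d & c))) = 00110011000000111111111111111111
  ((c | ~d) & (a | ((~b & d) | (d & c)))) = 00000011000000111100111111001111

((c | ~d) & (a | ((~b & d) | (d & c))))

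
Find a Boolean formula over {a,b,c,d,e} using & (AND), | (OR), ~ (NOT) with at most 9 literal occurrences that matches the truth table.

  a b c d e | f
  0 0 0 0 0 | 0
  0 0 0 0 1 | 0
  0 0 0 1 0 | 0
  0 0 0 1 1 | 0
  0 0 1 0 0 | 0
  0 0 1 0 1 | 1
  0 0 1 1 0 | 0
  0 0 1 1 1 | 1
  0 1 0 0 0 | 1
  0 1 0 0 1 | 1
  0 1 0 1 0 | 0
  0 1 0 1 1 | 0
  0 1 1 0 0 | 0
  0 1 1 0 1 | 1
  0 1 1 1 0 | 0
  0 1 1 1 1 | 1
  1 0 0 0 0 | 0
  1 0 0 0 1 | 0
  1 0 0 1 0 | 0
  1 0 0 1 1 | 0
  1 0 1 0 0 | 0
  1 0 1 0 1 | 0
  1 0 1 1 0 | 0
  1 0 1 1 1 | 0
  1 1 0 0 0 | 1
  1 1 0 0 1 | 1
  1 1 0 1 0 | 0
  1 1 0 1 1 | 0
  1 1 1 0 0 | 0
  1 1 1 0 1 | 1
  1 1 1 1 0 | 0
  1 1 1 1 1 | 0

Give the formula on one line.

  ~c = 11110000111100001111000011110000
  (e | ~c) = 11110101111101011111010111110101
  ~d = 11001100110011001100110011001100
  (b & ~d) = 00000000110011000000000011001100
  ~a = 11111111111111110000000000000000
  (c & ~a) = 00001111000011110000000000000000
  ((b & ~d) | (c & ~a)) = 00001111110011110000000011001100
  ((e | ~c) & ((b & ~d) | (c & ~a))) = 00000101110001010000000011000100

((e | ~c) & ((b & ~d) | (c & ~a)))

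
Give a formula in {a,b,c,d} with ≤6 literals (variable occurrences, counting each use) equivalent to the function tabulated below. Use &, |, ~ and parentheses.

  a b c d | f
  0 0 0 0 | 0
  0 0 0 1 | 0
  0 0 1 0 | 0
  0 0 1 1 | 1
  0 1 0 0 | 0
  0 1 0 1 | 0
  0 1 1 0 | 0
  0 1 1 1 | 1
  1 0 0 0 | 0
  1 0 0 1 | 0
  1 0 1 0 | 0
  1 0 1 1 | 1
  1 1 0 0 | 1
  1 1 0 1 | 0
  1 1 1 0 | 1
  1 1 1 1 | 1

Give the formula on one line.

((d & c) | ((a & ~d) & b))

  (d & c) = 0001000100010001
  ~d = 1010101010101010
  (a & ~d) = 0000000010101010
  ((a & ~d) & b) = 0000000000001010
  ((d & c) | ((a & ~d) & b)) = 0001000100011011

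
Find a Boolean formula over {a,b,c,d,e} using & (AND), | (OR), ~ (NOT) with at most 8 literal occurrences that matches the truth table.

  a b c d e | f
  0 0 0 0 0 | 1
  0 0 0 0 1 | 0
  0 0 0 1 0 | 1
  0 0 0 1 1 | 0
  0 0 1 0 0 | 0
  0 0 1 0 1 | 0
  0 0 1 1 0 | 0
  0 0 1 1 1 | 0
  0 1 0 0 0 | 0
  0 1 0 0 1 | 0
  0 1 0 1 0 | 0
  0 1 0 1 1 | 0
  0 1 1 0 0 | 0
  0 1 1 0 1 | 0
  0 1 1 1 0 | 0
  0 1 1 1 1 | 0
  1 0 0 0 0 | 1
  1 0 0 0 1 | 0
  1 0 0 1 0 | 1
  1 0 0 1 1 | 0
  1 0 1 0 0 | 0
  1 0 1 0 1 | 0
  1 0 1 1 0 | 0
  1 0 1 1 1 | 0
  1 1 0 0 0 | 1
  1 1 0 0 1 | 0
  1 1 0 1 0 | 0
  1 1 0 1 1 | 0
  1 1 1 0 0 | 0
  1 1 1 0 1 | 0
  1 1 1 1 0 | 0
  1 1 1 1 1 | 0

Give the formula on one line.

  ~d = 11001100110011001100110011001100
  ~b = 11111111000000001111111100000000
  (~d | ~b) = 11111111110011001111111111001100
  ~e = 10101010101010101010101010101010
  (b & d) = 00000000001100110000000000110011
  (~e | (b & d)) = 10101010101110111010101010111011
  ((~d | ~b) & (~e | (b & d))) = 10101010100010001010101010001000
  (a | ~b) = 11111111000000001111111111111111
  (((~d | ~b) & (~e | (b & d))) & (a | ~b)) = 10101010000000001010101010001000
  ~c = 11110000111100001111000011110000
  ((((~d | ~b) & (~e | (b & d))) & (a | ~b)) & ~c) = 10100000000000001010000010000000

((((~d | ~b) & (~e | (b & d))) & (a | ~b)) & ~c)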